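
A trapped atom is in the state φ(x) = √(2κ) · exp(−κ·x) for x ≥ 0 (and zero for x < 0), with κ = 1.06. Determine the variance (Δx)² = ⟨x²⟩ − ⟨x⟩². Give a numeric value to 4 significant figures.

0.2225

Compute ⟨x⟩ and ⟨x²⟩ separately, then (Δx)² = ⟨x²⟩ − ⟨x⟩².
Every integrand reduces to terms xʲ·e^(−2κx) on [0, ∞); use ∫₀^∞ xʲ·e^(−2κx) dx = j!/(2κ)^(j+1).
⟨x⟩ = 0.47170 and ⟨x²⟩ = 0.44500.
(Δx)² = 0.44500 − (0.47170)² = 0.22250.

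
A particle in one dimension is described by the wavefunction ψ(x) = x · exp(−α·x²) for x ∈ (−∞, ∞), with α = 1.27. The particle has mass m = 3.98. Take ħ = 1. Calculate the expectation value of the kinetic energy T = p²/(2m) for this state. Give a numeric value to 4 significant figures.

T = −(ħ²/2m) d²/dx², so ⟨T⟩ = −(ħ²/2m) ∫ ψ*·ψ'' dx / ∫|ψ|² dx; with m = 3.98.
Expand each integrand as polynomial × e^(−2αx²) and use ∫x^(2j)·e^(−2αx²) dx = (2j−1)!!/(4α)^j · √(π/(2α)), odd powers → 0; here √(π/(2α)) = 1.1121. Differentiate with the product rule, d/dx e^(−αx²) = −2αx·e^(−αx²).
State is unnormalized: ∫|ψ|² dx = 0.21892, and ∫ψ*·(−ħ²/2m · ψ'') dx = 0.10479, so ⟨T⟩ = 0.10479 / 0.21892.
⟨T⟩ = 0.47864.

0.4786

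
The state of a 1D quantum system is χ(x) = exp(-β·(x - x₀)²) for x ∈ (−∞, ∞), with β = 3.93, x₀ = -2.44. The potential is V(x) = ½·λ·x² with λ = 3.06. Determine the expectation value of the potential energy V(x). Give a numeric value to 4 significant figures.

9.206

⟨V⟩ = ∫ V(x)·|χ|² dx / ∫|χ|² dx.
Gaussian moments (u = x − x₀): ∫u^(2j)·e^(−2βu²) du = (2j−1)!!/(4β)^j · √(π/(2β)), odd powers integrate to 0; here √(π/(2β)) = 0.63221.
State is unnormalized: ∫|χ|² dx = 0.63221, and ∫χ*·V(x)·χ dx = 5.8204, so ⟨V⟩ = 5.8204 / 0.63221.
⟨V⟩ = 9.2063.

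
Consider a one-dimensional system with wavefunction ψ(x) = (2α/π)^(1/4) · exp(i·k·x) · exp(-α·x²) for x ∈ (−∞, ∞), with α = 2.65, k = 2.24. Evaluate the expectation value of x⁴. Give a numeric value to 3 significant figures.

⟨x⁴⟩ = ∫ x⁴·|ψ|² dx (integrals over the domain).
Gaussian moments: ∫x^(2j)·e^(−2αx²) dx = (2j−1)!!/(4α)^j · √(π/(2α)), odd powers integrate to 0; here √(π/(2α)) = 0.76990.
⟨x⁴⟩ = 0.026700.

0.0267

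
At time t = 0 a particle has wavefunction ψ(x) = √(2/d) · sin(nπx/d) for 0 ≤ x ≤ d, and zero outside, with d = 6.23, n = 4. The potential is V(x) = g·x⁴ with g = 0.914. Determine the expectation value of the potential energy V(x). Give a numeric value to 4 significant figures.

⟨V⟩ = ∫ V(x)·|ψ|² dx.
With sin²θ = (1 − cos2θ)/2 on 0 ≤ x ≤ d: ∫sin²(nπx/d) dx = d/2, ∫x·sin²(nπx/d) dx = d²/4, ∫x²·sin²(nπx/d) dx = d³·(1/6 − 1/(4n²π²)); higher powers xᵏ the same way, integrating xᵏ·cos(2nπx/d) by parts.
⟨V⟩ = 266.74.

266.7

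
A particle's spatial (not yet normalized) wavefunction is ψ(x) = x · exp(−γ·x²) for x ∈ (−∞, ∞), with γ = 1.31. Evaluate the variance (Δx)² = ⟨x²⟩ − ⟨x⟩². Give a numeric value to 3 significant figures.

Compute ⟨x⟩ and ⟨x²⟩ separately, then (Δx)² = ⟨x²⟩ − ⟨x⟩².
Expand each integrand as polynomial × e^(−2γx²) and use ∫x^(2j)·e^(−2γx²) dx = (2j−1)!!/(4γ)^j · √(π/(2γ)), odd powers → 0; here √(π/(2γ)) = 1.0950.
Normalization: ∫|ψ|² dx = 0.20897.
⟨x⟩ = 0.0000 and ⟨x²⟩ = 0.57252.
(Δx)² = 0.57252 − (0.0000)² = 0.57252.

0.573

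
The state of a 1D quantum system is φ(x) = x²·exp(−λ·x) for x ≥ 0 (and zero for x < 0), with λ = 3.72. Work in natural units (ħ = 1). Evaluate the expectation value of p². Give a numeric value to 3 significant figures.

4.61

p² φ = −ħ² d²φ/dx²; ⟨p²⟩ = −ħ² ∫ φ*·φ'' dx / ∫|φ|² dx.
Differentiate x²·exp(−λ·x) with the product rule; every integrand then reduces to terms xʲ·e^(−2λx) on [0, ∞), with ∫₀^∞ xʲ·e^(−2λx) dx = j!/(2λ)^(j+1).
State is unnormalized: ∫|φ|² dx = 0.0010528, and ∫φ*·(−ħ² φ'') dx = 0.0048564, so ⟨p²⟩ = 0.0048564 / 0.0010528.
⟨p²⟩ = 4.6128.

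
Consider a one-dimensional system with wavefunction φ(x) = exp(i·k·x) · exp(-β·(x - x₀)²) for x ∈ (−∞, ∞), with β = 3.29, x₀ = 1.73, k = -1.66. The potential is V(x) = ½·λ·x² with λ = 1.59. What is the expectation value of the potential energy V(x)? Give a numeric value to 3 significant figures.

2.44

⟨V⟩ = ∫ V(x)·|φ|² dx / ∫|φ|² dx.
Gaussian moments (u = x − x₀): ∫u^(2j)·e^(−2βu²) du = (2j−1)!!/(4β)^j · √(π/(2β)), odd powers integrate to 0; here √(π/(2β)) = 0.69097.
State is unnormalized: ∫|φ|² dx = 0.69097, and ∫φ*·V(x)·φ dx = 1.6858, so ⟨V⟩ = 1.6858 / 0.69097.
⟨V⟩ = 2.4398.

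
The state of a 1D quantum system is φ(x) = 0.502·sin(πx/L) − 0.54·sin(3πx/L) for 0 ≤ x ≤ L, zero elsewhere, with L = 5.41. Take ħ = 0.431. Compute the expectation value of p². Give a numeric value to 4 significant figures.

p² φ = −ħ² d²φ/dx²; ⟨p²⟩ = −ħ² ∫ φ*·φ'' dx / ∫|φ|² dx.
d²/dx² sin(jπx/L) = −(jπ/L)²·sin(jπx/L); on 0 ≤ x ≤ L, ∫sin²(jπx/L) dx = L/2 and ∫sin(jπx/L)·sin(lπx/L) dx = 0 for j ≠ l, so only diagonal terms survive in ∫|φ|² and ∫φ·φ″; ∫φ·φ′ dx = [φ²/2] between the walls = 0.
State is unnormalized: ∫|φ|² dx = 1.4704, and ∫φ*·(−ħ² φ'') dx = 0.48739, so ⟨p²⟩ = 0.48739 / 1.4704.
⟨p²⟩ = 0.33146.

0.3315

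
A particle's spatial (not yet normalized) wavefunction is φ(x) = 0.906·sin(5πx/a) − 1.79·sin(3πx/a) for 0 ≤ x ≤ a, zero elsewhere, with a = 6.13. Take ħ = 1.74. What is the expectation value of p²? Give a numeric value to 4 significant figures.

p² φ = −ħ² d²φ/dx²; ⟨p²⟩ = −ħ² ∫ φ*·φ'' dx / ∫|φ|² dx.
d²/dx² sin(jπx/a) = −(jπ/a)²·sin(jπx/a); on 0 ≤ x ≤ a, ∫sin²(jπx/a) dx = a/2 and ∫sin(jπx/a)·sin(lπx/a) dx = 0 for j ≠ l, so only diagonal terms survive in ∫|φ|² and ∫φ·φ″; ∫φ·φ′ dx = [φ²/2] between the walls = 0.
State is unnormalized: ∫|φ|² dx = 12.336, and ∫φ*·(−ħ² φ'') dx = 120.30, so ⟨p²⟩ = 120.30 / 12.336.
⟨p²⟩ = 9.7516.

9.752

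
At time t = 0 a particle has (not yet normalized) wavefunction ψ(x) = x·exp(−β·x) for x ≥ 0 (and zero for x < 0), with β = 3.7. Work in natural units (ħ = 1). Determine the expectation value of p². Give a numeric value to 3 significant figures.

p² ψ = −ħ² d²ψ/dx²; ⟨p²⟩ = −ħ² ∫ ψ*·ψ'' dx / ∫|ψ|² dx.
Differentiate x·exp(−β·x) with the product rule; every integrand then reduces to terms xʲ·e^(−2βx) on [0, ∞), with ∫₀^∞ xʲ·e^(−2βx) dx = j!/(2β)^(j+1).
State is unnormalized: ∫|ψ|² dx = 0.0049355, and ∫ψ*·(−ħ² ψ'') dx = 0.067568, so ⟨p²⟩ = 0.067568 / 0.0049355.
⟨p²⟩ = 13.690.

13.7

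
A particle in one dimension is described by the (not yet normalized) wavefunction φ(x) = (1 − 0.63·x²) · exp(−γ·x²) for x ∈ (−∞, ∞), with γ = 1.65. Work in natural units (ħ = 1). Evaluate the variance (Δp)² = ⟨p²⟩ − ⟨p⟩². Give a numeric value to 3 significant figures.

Compute ⟨p⟩ and ⟨p²⟩ separately; (Δp)² = ⟨p²⟩ − ⟨p⟩².
Expand each integrand as polynomial × e^(−2γx²) and use ∫x^(2j)·e^(−2γx²) dx = (2j−1)!!/(4γ)^j · √(π/(2γ)), odd powers → 0; here √(π/(2γ)) = 0.97570. Differentiate with the product rule, d/dx e^(−γx²) = −2γx·e^(−γx²).
Normalization: ∫|φ|² dx = 0.81610.
⟨p⟩ = 0.0000 and ⟨p²⟩ = 2.4751.
(Δp)² = 2.4751 − (0.0000)² = 2.4751.

2.48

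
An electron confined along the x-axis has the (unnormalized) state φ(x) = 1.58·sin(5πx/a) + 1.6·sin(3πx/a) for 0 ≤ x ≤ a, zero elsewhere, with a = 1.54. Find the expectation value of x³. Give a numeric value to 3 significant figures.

⟨x³⟩ = ∫ x³·|φ|² dx / ∫|φ|² dx (integrals over the domain).
On 0 ≤ x ≤ a (j ≠ l): ∫sin²(jπx/a) dx = a/2, ∫sin(jπx/a)·sin(lπx/a) dx = 0; diagonal moments ∫x·sin²(jπx/a) dx = a²/4, ∫x²·sin²(jπx/a) dx = a³·(1/6 − 1/(4j²π²)); cross terms ∫x·sin(jπx/a)·sin(lπx/a) dx = 0 for j + l even and −4jla²/(π²(j² − l²)²) for j + l odd, ∫x²·sin(jπx/a)·sin(lπx/a) dx = (−1)^(j+l)·4jla³/(π²(j² − l²)²); higher powers the same way via product-to-sum and parts.
State is unnormalized: ∫|φ|² dx = 3.8934, and ∫φ*·x³·φ dx = 4.4858, so ⟨x³⟩ = 4.4858 / 3.8934.
⟨x³⟩ = 1.1521.

1.15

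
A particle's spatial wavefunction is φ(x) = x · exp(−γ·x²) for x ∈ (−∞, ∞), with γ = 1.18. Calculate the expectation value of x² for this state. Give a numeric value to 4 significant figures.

0.6356

⟨x²⟩ = ∫ x²·|φ|² dx / ∫|φ|² dx (integrals over the domain).
Expand each integrand as polynomial × e^(−2γx²) and use ∫x^(2j)·e^(−2γx²) dx = (2j−1)!!/(4γ)^j · √(π/(2γ)), odd powers → 0; here √(π/(2γ)) = 1.1538.
State is unnormalized: ∫|φ|² dx = 0.24444, and ∫φ*·x²·φ dx = 0.15537, so ⟨x²⟩ = 0.15537 / 0.24444.
⟨x²⟩ = 0.63559.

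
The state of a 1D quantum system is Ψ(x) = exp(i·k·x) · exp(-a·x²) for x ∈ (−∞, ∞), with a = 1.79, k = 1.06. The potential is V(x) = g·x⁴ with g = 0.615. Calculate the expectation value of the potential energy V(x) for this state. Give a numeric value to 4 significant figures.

⟨V⟩ = ∫ V(x)·|Ψ|² dx / ∫|Ψ|² dx.
Gaussian moments: ∫x^(2j)·e^(−2ax²) dx = (2j−1)!!/(4a)^j · √(π/(2a)), odd powers integrate to 0; here √(π/(2a)) = 0.93677.
State is unnormalized: ∫|Ψ|² dx = 0.93677, and ∫Ψ*·V(x)·Ψ dx = 0.033713, so ⟨V⟩ = 0.033713 / 0.93677.
⟨V⟩ = 0.035989.

0.03599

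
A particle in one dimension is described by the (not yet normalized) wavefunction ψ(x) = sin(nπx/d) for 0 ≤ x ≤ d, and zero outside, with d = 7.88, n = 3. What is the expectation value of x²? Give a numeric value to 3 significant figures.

20.3

⟨x²⟩ = ∫ x²·|ψ|² dx / ∫|ψ|² dx (integrals over the domain).
With sin²θ = (1 − cos2θ)/2 on 0 ≤ x ≤ d: ∫sin²(nπx/d) dx = d/2, ∫x·sin²(nπx/d) dx = d²/4, ∫x²·sin²(nπx/d) dx = d³·(1/6 − 1/(4n²π²)); higher powers xᵏ the same way, integrating xᵏ·cos(2nπx/d) by parts.
State is unnormalized: ∫|ψ|² dx = 3.9400, and ∫ψ*·x²·ψ dx = 80.174, so ⟨x²⟩ = 80.174 / 3.9400.
⟨x²⟩ = 20.349.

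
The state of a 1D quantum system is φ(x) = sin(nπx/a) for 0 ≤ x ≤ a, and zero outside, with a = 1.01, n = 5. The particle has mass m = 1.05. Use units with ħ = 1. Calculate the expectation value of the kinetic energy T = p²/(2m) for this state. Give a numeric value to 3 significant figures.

115.

T = −(ħ²/2m) d²/dx², so ⟨T⟩ = −(ħ²/2m) ∫ φ*·φ'' dx / ∫|φ|² dx; with m = 1.05.
d/dx sin(nπx/a) = (nπ/a)·cos(nπx/a) and d²/dx² sin(nπx/a) = −(nπ/a)²·sin(nπx/a); on 0 ≤ x ≤ a, ∫sin²(nπx/a) dx = a/2 and ∫sin(nπx/a)·cos(nπx/a) dx = 0.
State is unnormalized: ∫|φ|² dx = 0.50500, and ∫φ*·(−ħ²/2m · φ'') dx = 58.166, so ⟨T⟩ = 58.166 / 0.50500.
⟨T⟩ = 115.18.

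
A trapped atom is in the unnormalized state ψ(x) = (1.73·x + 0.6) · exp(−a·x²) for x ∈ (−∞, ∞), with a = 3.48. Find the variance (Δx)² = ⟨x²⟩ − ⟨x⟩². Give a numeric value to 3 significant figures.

0.0583

Compute ⟨x⟩ and ⟨x²⟩ separately, then (Δx)² = ⟨x²⟩ − ⟨x⟩².
Expand each integrand as polynomial × e^(−2ax²) and use ∫x^(2j)·e^(−2ax²) dx = (2j−1)!!/(4a)^j · √(π/(2a)), odd powers → 0; here √(π/(2a)) = 0.67185.
Normalization: ∫|ψ|² dx = 0.38632.
⟨x⟩ = 0.25937 and ⟨x²⟩ = 0.12556.
(Δx)² = 0.12556 − (0.25937)² = 0.058292.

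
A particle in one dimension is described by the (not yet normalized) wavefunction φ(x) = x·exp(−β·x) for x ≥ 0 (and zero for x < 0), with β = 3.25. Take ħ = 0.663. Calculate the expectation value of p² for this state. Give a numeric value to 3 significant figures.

p² φ = −ħ² d²φ/dx²; ⟨p²⟩ = −ħ² ∫ φ*·φ'' dx / ∫|φ|² dx.
Differentiate x·exp(−β·x) with the product rule; every integrand then reduces to terms xʲ·e^(−2βx) on [0, ∞), with ∫₀^∞ xʲ·e^(−2βx) dx = j!/(2β)^(j+1).
State is unnormalized: ∫|φ|² dx = 0.0072827, and ∫φ*·(−ħ² φ'') dx = 0.033813, so ⟨p²⟩ = 0.033813 / 0.0072827.
⟨p²⟩ = 4.6429.

4.64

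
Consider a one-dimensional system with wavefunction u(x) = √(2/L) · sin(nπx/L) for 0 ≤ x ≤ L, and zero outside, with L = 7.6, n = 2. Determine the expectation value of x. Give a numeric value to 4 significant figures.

3.800

⟨x⟩ = ∫ x·|u|² dx (integrals over the domain).
With sin²θ = (1 − cos2θ)/2 on 0 ≤ x ≤ L: ∫sin²(nπx/L) dx = L/2, ∫x·sin²(nπx/L) dx = L²/4, ∫x²·sin²(nπx/L) dx = L³·(1/6 − 1/(4n²π²)); higher powers xᵏ the same way, integrating xᵏ·cos(2nπx/L) by parts.
⟨x⟩ = 3.8000.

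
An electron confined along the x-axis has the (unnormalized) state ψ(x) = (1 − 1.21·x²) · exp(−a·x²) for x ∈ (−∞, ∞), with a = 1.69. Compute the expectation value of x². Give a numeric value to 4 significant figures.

⟨x²⟩ = ∫ x²·|ψ|² dx / ∫|ψ|² dx (integrals over the domain).
Expand each integrand as polynomial × e^(−2ax²) and use ∫x^(2j)·e^(−2ax²) dx = (2j−1)!!/(4a)^j · √(π/(2a)), odd powers → 0; here √(π/(2a)) = 0.96409.
State is unnormalized: ∫|ψ|² dx = 0.71162, and ∫ψ*·x²·ψ dx = 0.057991, so ⟨x²⟩ = 0.057991 / 0.71162.
⟨x²⟩ = 0.081491.

0.08149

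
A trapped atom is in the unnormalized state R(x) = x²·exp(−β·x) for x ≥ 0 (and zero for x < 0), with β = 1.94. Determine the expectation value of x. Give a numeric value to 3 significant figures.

⟨x⟩ = ∫ x·|R|² dx / ∫|R|² dx (integrals over the domain).
Every integrand reduces to terms xʲ·e^(−2βx) on [0, ∞); use ∫₀^∞ xʲ·e^(−2βx) dx = j!/(2β)^(j+1).
State is unnormalized: ∫|R|² dx = 0.027293, and ∫R*·x·R dx = 0.035172, so ⟨x⟩ = 0.035172 / 0.027293.
⟨x⟩ = 1.2887.

1.29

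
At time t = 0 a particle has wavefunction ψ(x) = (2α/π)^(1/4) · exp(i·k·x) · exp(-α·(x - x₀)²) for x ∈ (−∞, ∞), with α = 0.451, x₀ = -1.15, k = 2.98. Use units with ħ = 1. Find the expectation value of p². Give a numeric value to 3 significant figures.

p² ψ = −ħ² d²ψ/dx²; ⟨p²⟩ = −ħ² ∫ ψ*·ψ'' dx.
Gaussian moments (u = x − x₀): ∫u^(2j)·e^(−2αu²) du = (2j−1)!!/(4α)^j · √(π/(2α)), odd powers integrate to 0; here √(π/(2α)) = 1.8663. Derivatives: ψ′ = (ik − 2αu)·ψ, ψ″ = ((ik − 2αu)² − 2α)·ψ; the odd-in-u pieces drop out.
⟨p²⟩ = 9.3314.

9.33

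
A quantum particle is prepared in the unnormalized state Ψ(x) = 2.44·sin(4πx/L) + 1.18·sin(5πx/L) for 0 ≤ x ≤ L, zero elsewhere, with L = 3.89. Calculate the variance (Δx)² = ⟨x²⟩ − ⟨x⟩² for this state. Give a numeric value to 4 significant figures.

0.8439

Compute ⟨x⟩ and ⟨x²⟩ separately, then (Δx)² = ⟨x²⟩ − ⟨x⟩².
On 0 ≤ x ≤ L (j ≠ l): ∫sin²(jπx/L) dx = L/2, ∫sin(jπx/L)·sin(lπx/L) dx = 0; diagonal moments ∫x·sin²(jπx/L) dx = L²/4, ∫x²·sin²(jπx/L) dx = L³·(1/6 − 1/(4j²π²)); cross terms ∫x·sin(jπx/L)·sin(lπx/L) dx = 0 for j + l even and −4jlL²/(π²(j² − l²)²) for j + l odd, ∫x²·sin(jπx/L)·sin(lπx/L) dx = (−1)^(j+l)·4jlL³/(π²(j² − l²)²); higher powers the same way via product-to-sum and parts.
Normalization: ∫|Ψ|² dx = 14.288.
⟨x⟩ = 1.3347 and ⟨x²⟩ = 2.6254.
(Δx)² = 2.6254 − (1.3347)² = 0.84391.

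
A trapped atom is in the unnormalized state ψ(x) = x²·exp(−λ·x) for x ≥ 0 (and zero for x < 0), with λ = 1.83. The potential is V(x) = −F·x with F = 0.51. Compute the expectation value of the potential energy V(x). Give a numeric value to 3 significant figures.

-0.697

⟨V⟩ = ∫ V(x)·|ψ|² dx / ∫|ψ|² dx.
Every integrand reduces to terms xʲ·e^(−2λx) on [0, ∞); use ∫₀^∞ xʲ·e^(−2λx) dx = j!/(2λ)^(j+1).
State is unnormalized: ∫|ψ|² dx = 0.036543, and ∫ψ*·V(x)·ψ dx = -0.025460, so ⟨V⟩ = -0.025460 / 0.036543.
⟨V⟩ = -0.69672.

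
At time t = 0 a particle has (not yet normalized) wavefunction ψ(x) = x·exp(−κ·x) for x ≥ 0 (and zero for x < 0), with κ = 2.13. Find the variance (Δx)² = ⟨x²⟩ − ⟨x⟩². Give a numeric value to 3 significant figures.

Compute ⟨x⟩ and ⟨x²⟩ separately, then (Δx)² = ⟨x²⟩ − ⟨x⟩².
Every integrand reduces to terms xʲ·e^(−2κx) on [0, ∞); use ∫₀^∞ xʲ·e^(−2κx) dx = j!/(2κ)^(j+1).
Normalization: ∫|ψ|² dx = 0.025870.
⟨x⟩ = 0.70423 and ⟨x²⟩ = 0.66124.
(Δx)² = 0.66124 − (0.70423)² = 0.16531.

0.165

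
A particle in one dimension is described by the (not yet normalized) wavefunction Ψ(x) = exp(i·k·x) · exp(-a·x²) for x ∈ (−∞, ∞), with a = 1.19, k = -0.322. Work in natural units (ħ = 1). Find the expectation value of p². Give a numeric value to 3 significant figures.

1.29

p² Ψ = −ħ² d²Ψ/dx²; ⟨p²⟩ = −ħ² ∫ Ψ*·Ψ'' dx / ∫|Ψ|² dx.
Gaussian moments: ∫x^(2j)·e^(−2ax²) dx = (2j−1)!!/(4a)^j · √(π/(2a)), odd powers integrate to 0; here √(π/(2a)) = 1.1489. Derivatives: Ψ′ = (ik − 2ax)·Ψ, Ψ″ = ((ik − 2ax)² − 2a)·Ψ; the odd-in-x pieces drop out.
State is unnormalized: ∫|Ψ|² dx = 1.1489, and ∫Ψ*·(−ħ² Ψ'') dx = 1.4863, so ⟨p²⟩ = 1.4863 / 1.1489.
⟨p²⟩ = 1.2937.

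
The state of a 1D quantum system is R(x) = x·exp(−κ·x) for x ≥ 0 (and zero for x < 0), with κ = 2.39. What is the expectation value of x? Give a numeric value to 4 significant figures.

⟨x⟩ = ∫ x·|R|² dx / ∫|R|² dx (integrals over the domain).
Every integrand reduces to terms xʲ·e^(−2κx) on [0, ∞); use ∫₀^∞ xʲ·e^(−2κx) dx = j!/(2κ)^(j+1).
State is unnormalized: ∫|R|² dx = 0.018312, and ∫R*·x·R dx = 0.011493, so ⟨x⟩ = 0.011493 / 0.018312.
⟨x⟩ = 0.62762.

0.6276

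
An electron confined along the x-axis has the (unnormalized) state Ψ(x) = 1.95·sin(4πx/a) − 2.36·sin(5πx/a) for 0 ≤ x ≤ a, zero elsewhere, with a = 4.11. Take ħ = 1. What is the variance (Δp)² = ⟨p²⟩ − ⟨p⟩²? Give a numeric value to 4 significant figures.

12.47

Compute ⟨p⟩ and ⟨p²⟩ separately; (Δp)² = ⟨p²⟩ − ⟨p⟩².
d²/dx² sin(jπx/a) = −(jπ/a)²·sin(jπx/a); on 0 ≤ x ≤ a, ∫sin²(jπx/a) dx = a/2 and ∫sin(jπx/a)·sin(lπx/a) dx = 0 for j ≠ l, so only diagonal terms survive in ∫|Ψ|² and ∫Ψ·Ψ″; ∫Ψ·Ψ′ dx = [Ψ²/2] between the walls = 0.
Normalization: ∫|Ψ|² dx = 19.260.
⟨p⟩ = 0.0000 and ⟨p²⟩ = 12.473.
(Δp)² = 12.473 − (0.0000)² = 12.473.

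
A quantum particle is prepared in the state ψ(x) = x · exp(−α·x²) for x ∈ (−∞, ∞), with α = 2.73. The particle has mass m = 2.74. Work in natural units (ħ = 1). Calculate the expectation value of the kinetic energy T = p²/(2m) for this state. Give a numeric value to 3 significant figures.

T = −(ħ²/2m) d²/dx², so ⟨T⟩ = −(ħ²/2m) ∫ ψ*·ψ'' dx / ∫|ψ|² dx; with m = 2.74.
Expand each integrand as polynomial × e^(−2αx²) and use ∫x^(2j)·e^(−2αx²) dx = (2j−1)!!/(4α)^j · √(π/(2α)), odd powers → 0; here √(π/(2α)) = 0.75854. Differentiate with the product rule, d/dx e^(−αx²) = −2αx·e^(−αx²).
State is unnormalized: ∫|ψ|² dx = 0.069463, and ∫ψ*·(−ħ²/2m · ψ'') dx = 0.10381, so ⟨T⟩ = 0.10381 / 0.069463.
⟨T⟩ = 1.4945.

1.49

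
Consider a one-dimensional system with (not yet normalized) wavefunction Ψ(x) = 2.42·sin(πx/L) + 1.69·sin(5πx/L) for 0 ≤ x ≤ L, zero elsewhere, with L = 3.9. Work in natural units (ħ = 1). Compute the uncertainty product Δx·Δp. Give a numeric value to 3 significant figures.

2.20

Δx = √(⟨x²⟩−⟨x⟩²), Δp = √(⟨p²⟩−⟨p⟩²).
On 0 ≤ x ≤ L (j ≠ l): ∫sin²(jπx/L) dx = L/2, ∫sin(jπx/L)·sin(lπx/L) dx = 0; diagonal moments ∫x·sin²(jπx/L) dx = L²/4, ∫x²·sin²(jπx/L) dx = L³·(1/6 − 1/(4j²π²)); cross terms ∫x·sin(jπx/L)·sin(lπx/L) dx = 0 for j + l even and −4jlL²/(π²(j² − l²)²) for j + l odd, ∫x²·sin(jπx/L)·sin(lπx/L) dx = (−1)^(j+l)·4jlL³/(π²(j² − l²)²); higher powers the same way via product-to-sum and parts. d²/dx² sin(jπx/L) = −(jπ/L)²·sin(jπx/L); on 0 ≤ x ≤ L, ∫sin²(jπx/L) dx = L/2 and ∫sin(jπx/L)·sin(lπx/L) dx = 0 for j ≠ l, so only diagonal terms survive in ∫|Ψ|² and ∫Ψ·Ψ″; ∫Ψ·Ψ′ dx = [Ψ²/2] between the walls = 0.
Normalization: ∫|Ψ|² dx = 16.989.
⟨x⟩ = 1.9500, ⟨x²⟩ = 4.6424 ⇒ Δx = 0.91647.
⟨p⟩ = 0.0000, ⟨p²⟩ = 5.7541 ⇒ Δp = 2.3988.
Δx·Δp = 2.1984.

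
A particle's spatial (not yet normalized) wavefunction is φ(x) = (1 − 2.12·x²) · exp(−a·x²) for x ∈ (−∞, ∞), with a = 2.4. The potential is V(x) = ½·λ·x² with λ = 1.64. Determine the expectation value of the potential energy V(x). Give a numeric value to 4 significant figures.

⟨V⟩ = ∫ V(x)·|φ|² dx / ∫|φ|² dx.
Expand each integrand as polynomial × e^(−2ax²) and use ∫x^(2j)·e^(−2ax²) dx = (2j−1)!!/(4a)^j · √(π/(2a)), odd powers → 0; here √(π/(2a)) = 0.80901.
State is unnormalized: ∫|φ|² dx = 0.57006, and ∫φ*·V(x)·φ dx = 0.028091, so ⟨V⟩ = 0.028091 / 0.57006.
⟨V⟩ = 0.049278.

0.04928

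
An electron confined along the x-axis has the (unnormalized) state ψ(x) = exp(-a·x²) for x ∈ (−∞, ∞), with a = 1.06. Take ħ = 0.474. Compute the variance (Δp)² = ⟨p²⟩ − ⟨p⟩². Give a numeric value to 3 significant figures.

Compute ⟨p⟩ and ⟨p²⟩ separately; (Δp)² = ⟨p²⟩ − ⟨p⟩².
Gaussian moments: ∫x^(2j)·e^(−2ax²) dx = (2j−1)!!/(4a)^j · √(π/(2a)), odd powers integrate to 0; here √(π/(2a)) = 1.2173. Derivatives: d/dx e^(−ax²) = −2ax·e^(−ax²), d²/dx² e^(−ax²) = (4a²x² − 2a)·e^(−ax²).
Normalization: ∫|ψ|² dx = 1.2173.
⟨p⟩ = 0.0000 and ⟨p²⟩ = 0.23816.
(Δp)² = 0.23816 − (0.0000)² = 0.23816.

0.238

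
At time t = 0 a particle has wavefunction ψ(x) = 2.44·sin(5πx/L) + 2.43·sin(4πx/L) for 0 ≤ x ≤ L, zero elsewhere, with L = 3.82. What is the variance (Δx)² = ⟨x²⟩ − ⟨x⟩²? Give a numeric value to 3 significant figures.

Compute ⟨x⟩ and ⟨x²⟩ separately, then (Δx)² = ⟨x²⟩ − ⟨x⟩².
On 0 ≤ x ≤ L (j ≠ l): ∫sin²(jπx/L) dx = L/2, ∫sin(jπx/L)·sin(lπx/L) dx = 0; diagonal moments ∫x·sin²(jπx/L) dx = L²/4, ∫x²·sin²(jπx/L) dx = L³·(1/6 − 1/(4j²π²)); cross terms ∫x·sin(jπx/L)·sin(lπx/L) dx = 0 for j + l even and −4jlL²/(π²(j² − l²)²) for j + l odd, ∫x²·sin(jπx/L)·sin(lπx/L) dx = (−1)^(j+l)·4jlL³/(π²(j² − l²)²); higher powers the same way via product-to-sum and parts.
Normalization: ∫|ψ|² dx = 22.650.
⟨x⟩ = 1.1455 and ⟨x²⟩ = 1.9058.
(Δx)² = 1.9058 − (1.1455)² = 0.59367.

0.594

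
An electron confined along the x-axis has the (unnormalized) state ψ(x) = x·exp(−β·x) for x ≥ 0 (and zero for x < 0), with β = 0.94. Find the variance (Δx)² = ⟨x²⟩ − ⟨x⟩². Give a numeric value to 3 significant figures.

Compute ⟨x⟩ and ⟨x²⟩ separately, then (Δx)² = ⟨x²⟩ − ⟨x⟩².
Every integrand reduces to terms xʲ·e^(−2βx) on [0, ∞); use ∫₀^∞ xʲ·e^(−2βx) dx = j!/(2β)^(j+1).
Normalization: ∫|ψ|² dx = 0.30099.
⟨x⟩ = 1.5957 and ⟨x²⟩ = 3.3952.
(Δx)² = 3.3952 − (1.5957)² = 0.84880.

0.849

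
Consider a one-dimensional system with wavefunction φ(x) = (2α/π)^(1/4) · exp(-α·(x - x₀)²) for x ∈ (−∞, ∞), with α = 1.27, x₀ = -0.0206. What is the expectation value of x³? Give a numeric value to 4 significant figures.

⟨x³⟩ = ∫ x³·|φ|² dx (integrals over the domain).
Gaussian moments (u = x − x₀): ∫u^(2j)·e^(−2αu²) du = (2j−1)!!/(4α)^j · √(π/(2α)), odd powers integrate to 0; here √(π/(2α)) = 1.1121.
⟨x³⟩ = -0.012174.

-0.01217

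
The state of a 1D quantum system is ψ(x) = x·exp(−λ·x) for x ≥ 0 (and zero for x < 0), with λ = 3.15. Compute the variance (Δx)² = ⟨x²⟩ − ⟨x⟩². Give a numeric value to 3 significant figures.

0.0756

Compute ⟨x⟩ and ⟨x²⟩ separately, then (Δx)² = ⟨x²⟩ − ⟨x⟩².
Every integrand reduces to terms xʲ·e^(−2λx) on [0, ∞); use ∫₀^∞ xʲ·e^(−2λx) dx = j!/(2λ)^(j+1).
Normalization: ∫|ψ|² dx = 0.0079985.
⟨x⟩ = 0.47619 and ⟨x²⟩ = 0.30234.
(Δx)² = 0.30234 − (0.47619)² = 0.075586.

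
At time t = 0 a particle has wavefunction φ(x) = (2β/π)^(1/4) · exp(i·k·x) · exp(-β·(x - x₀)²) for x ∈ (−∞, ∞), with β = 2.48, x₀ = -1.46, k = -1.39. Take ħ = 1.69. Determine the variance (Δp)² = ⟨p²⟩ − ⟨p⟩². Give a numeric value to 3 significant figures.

Compute ⟨p⟩ and ⟨p²⟩ separately; (Δp)² = ⟨p²⟩ − ⟨p⟩².
Gaussian moments (u = x − x₀): ∫u^(2j)·e^(−2βu²) du = (2j−1)!!/(4β)^j · √(π/(2β)), odd powers integrate to 0; here √(π/(2β)) = 0.79586. Derivatives: φ′ = (ik − 2βu)·φ, φ″ = ((ik − 2βu)² − 2β)·φ; the odd-in-u pieces drop out.
⟨p⟩ = -2.3491 and ⟨p²⟩ = 12.601.
(Δp)² = 12.601 − (-2.3491)² = 7.0831.

7.08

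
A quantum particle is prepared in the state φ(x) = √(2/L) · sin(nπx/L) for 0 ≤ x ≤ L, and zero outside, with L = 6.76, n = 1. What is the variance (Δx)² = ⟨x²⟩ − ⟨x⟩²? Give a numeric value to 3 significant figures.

1.49

Compute ⟨x⟩ and ⟨x²⟩ separately, then (Δx)² = ⟨x²⟩ − ⟨x⟩².
With sin²θ = (1 − cos2θ)/2 on 0 ≤ x ≤ L: ∫sin²(nπx/L) dx = L/2, ∫x·sin²(nπx/L) dx = L²/4, ∫x²·sin²(nπx/L) dx = L³·(1/6 − 1/(4n²π²)); higher powers xᵏ the same way, integrating xᵏ·cos(2nπx/L) by parts.
⟨x⟩ = 3.3800 and ⟨x²⟩ = 12.917.
(Δx)² = 12.917 − (3.3800)² = 1.4931.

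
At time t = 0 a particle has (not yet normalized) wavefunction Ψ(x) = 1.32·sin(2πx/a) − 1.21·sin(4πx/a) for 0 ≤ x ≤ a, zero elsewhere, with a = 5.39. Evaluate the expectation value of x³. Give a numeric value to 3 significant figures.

26.7

⟨x³⟩ = ∫ x³·|Ψ|² dx / ∫|Ψ|² dx (integrals over the domain).
On 0 ≤ x ≤ a (j ≠ l): ∫sin²(jπx/a) dx = a/2, ∫sin(jπx/a)·sin(lπx/a) dx = 0; diagonal moments ∫x·sin²(jπx/a) dx = a²/4, ∫x²·sin²(jπx/a) dx = a³·(1/6 − 1/(4j²π²)); cross terms ∫x·sin(jπx/a)·sin(lπx/a) dx = 0 for j + l even and −4jla²/(π²(j² − l²)²) for j + l odd, ∫x²·sin(jπx/a)·sin(lπx/a) dx = (−1)^(j+l)·4jla³/(π²(j² − l²)²); higher powers the same way via product-to-sum and parts.
State is unnormalized: ∫|Ψ|² dx = 8.6415, and ∫Ψ*·x³·Ψ dx = 230.33, so ⟨x³⟩ = 230.33 / 8.6415.
⟨x³⟩ = 26.654.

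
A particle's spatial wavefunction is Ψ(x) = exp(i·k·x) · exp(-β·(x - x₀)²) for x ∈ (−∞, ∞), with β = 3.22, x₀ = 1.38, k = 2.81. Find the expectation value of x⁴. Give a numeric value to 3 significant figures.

4.53

⟨x⁴⟩ = ∫ x⁴·|Ψ|² dx / ∫|Ψ|² dx (integrals over the domain).
Gaussian moments (u = x − x₀): ∫u^(2j)·e^(−2βu²) du = (2j−1)!!/(4β)^j · √(π/(2β)), odd powers integrate to 0; here √(π/(2β)) = 0.69844.
State is unnormalized: ∫|Ψ|² dx = 0.69844, and ∫Ψ*·x⁴·Ψ dx = 3.1653, so ⟨x⁴⟩ = 3.1653 / 0.69844.
⟨x⁴⟩ = 4.5320.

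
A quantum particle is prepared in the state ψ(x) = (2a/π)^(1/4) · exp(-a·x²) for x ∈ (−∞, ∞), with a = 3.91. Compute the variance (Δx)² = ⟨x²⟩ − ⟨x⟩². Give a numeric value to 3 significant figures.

Compute ⟨x⟩ and ⟨x²⟩ separately, then (Δx)² = ⟨x²⟩ − ⟨x⟩².
Gaussian moments: ∫x^(2j)·e^(−2ax²) dx = (2j−1)!!/(4a)^j · √(π/(2a)), odd powers integrate to 0; here √(π/(2a)) = 0.63383.
⟨x⟩ = 0.0000 and ⟨x²⟩ = 0.063939.
(Δx)² = 0.063939 − (0.0000)² = 0.063939.

0.0639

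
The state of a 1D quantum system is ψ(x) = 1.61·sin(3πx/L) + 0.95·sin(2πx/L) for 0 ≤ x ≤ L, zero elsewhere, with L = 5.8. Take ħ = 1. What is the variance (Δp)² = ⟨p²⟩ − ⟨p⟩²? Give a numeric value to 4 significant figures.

2.262

Compute ⟨p⟩ and ⟨p²⟩ separately; (Δp)² = ⟨p²⟩ − ⟨p⟩².
d²/dx² sin(jπx/L) = −(jπ/L)²·sin(jπx/L); on 0 ≤ x ≤ L, ∫sin²(jπx/L) dx = L/2 and ∫sin(jπx/L)·sin(lπx/L) dx = 0 for j ≠ l, so only diagonal terms survive in ∫|ψ|² and ∫ψ·ψ″; ∫ψ·ψ′ dx = [ψ²/2] between the walls = 0.
Normalization: ∫|ψ|² dx = 10.134.
⟨p⟩ = 0.0000 and ⟨p²⟩ = 2.2617.
(Δp)² = 2.2617 − (0.0000)² = 2.2617.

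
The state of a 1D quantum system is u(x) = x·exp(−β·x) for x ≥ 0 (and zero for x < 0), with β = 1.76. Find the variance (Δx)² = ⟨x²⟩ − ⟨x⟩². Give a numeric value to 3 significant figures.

0.242

Compute ⟨x⟩ and ⟨x²⟩ separately, then (Δx)² = ⟨x²⟩ − ⟨x⟩².
Every integrand reduces to terms xʲ·e^(−2βx) on [0, ∞); use ∫₀^∞ xʲ·e^(−2βx) dx = j!/(2β)^(j+1).
Normalization: ∫|u|² dx = 0.045857.
⟨x⟩ = 0.85227 and ⟨x²⟩ = 0.96849.
(Δx)² = 0.96849 − (0.85227)² = 0.24212.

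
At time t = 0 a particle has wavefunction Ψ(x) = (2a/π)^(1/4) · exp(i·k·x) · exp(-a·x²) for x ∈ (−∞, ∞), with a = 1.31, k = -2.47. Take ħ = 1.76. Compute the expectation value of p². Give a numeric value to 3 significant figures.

p² Ψ = −ħ² d²Ψ/dx²; ⟨p²⟩ = −ħ² ∫ Ψ*·Ψ'' dx.
Gaussian moments: ∫x^(2j)·e^(−2ax²) dx = (2j−1)!!/(4a)^j · √(π/(2a)), odd powers integrate to 0; here √(π/(2a)) = 1.0950. Derivatives: Ψ′ = (ik − 2ax)·Ψ, Ψ″ = ((ik − 2ax)² − 2a)·Ψ; the odd-in-x pieces drop out.
⟨p²⟩ = 22.956.

23.0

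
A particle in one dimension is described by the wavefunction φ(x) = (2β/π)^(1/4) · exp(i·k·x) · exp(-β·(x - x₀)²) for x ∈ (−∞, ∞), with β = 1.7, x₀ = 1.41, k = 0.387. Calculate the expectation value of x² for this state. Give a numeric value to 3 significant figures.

⟨x²⟩ = ∫ x²·|φ|² dx (integrals over the domain).
Gaussian moments (u = x − x₀): ∫u^(2j)·e^(−2βu²) du = (2j−1)!!/(4β)^j · √(π/(2β)), odd powers integrate to 0; here √(π/(2β)) = 0.96125.
⟨x²⟩ = 2.1352.

2.14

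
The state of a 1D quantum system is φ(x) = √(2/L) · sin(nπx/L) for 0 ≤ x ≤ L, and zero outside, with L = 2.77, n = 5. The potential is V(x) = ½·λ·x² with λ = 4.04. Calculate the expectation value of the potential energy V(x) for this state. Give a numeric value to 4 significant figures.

5.135

⟨V⟩ = ∫ V(x)·|φ|² dx.
With sin²θ = (1 − cos2θ)/2 on 0 ≤ x ≤ L: ∫sin²(nπx/L) dx = L/2, ∫x·sin²(nπx/L) dx = L²/4, ∫x²·sin²(nπx/L) dx = L³·(1/6 − 1/(4n²π²)); higher powers xᵏ the same way, integrating xᵏ·cos(2nπx/L) by parts.
⟨V⟩ = 5.1350.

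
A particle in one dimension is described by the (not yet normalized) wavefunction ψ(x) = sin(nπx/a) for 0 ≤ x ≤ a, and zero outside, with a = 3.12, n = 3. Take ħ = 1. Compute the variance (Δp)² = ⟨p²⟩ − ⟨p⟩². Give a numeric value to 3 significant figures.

Compute ⟨p⟩ and ⟨p²⟩ separately; (Δp)² = ⟨p²⟩ − ⟨p⟩².
d/dx sin(nπx/a) = (nπ/a)·cos(nπx/a) and d²/dx² sin(nπx/a) = −(nπ/a)²·sin(nπx/a); on 0 ≤ x ≤ a, ∫sin²(nπx/a) dx = a/2 and ∫sin(nπx/a)·cos(nπx/a) dx = 0.
Normalization: ∫|ψ|² dx = 1.5600.
⟨p⟩ = 0.0000 and ⟨p²⟩ = 9.1250.
(Δp)² = 9.1250 − (0.0000)² = 9.1250.

9.13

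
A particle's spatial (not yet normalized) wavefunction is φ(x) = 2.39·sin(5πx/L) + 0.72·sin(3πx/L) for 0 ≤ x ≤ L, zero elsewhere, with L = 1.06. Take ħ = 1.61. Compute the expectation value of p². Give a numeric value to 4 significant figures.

p² φ = −ħ² d²φ/dx²; ⟨p²⟩ = −ħ² ∫ φ*·φ'' dx / ∫|φ|² dx.
d²/dx² sin(jπx/L) = −(jπ/L)²·sin(jπx/L); on 0 ≤ x ≤ L, ∫sin²(jπx/L) dx = L/2 and ∫sin(jπx/L)·sin(lπx/L) dx = 0 for j ≠ l, so only diagonal terms survive in ∫|φ|² and ∫φ·φ″; ∫φ·φ′ dx = [φ²/2] between the walls = 0.
State is unnormalized: ∫|φ|² dx = 3.3022, and ∫φ*·(−ħ² φ'') dx = 1779.6, so ⟨p²⟩ = 1779.6 / 3.3022.
⟨p²⟩ = 538.91.

538.9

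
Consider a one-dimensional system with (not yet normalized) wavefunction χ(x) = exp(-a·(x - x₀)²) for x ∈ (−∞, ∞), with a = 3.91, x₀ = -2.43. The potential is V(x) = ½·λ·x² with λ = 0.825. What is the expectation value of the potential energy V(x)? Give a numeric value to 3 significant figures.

⟨V⟩ = ∫ V(x)·|χ|² dx / ∫|χ|² dx.
Gaussian moments (u = x − x₀): ∫u^(2j)·e^(−2au²) du = (2j−1)!!/(4a)^j · √(π/(2a)), odd powers integrate to 0; here √(π/(2a)) = 0.63383.
State is unnormalized: ∫|χ|² dx = 0.63383, and ∫χ*·V(x)·χ dx = 1.5606, so ⟨V⟩ = 1.5606 / 0.63383.
⟨V⟩ = 2.4621.

2.46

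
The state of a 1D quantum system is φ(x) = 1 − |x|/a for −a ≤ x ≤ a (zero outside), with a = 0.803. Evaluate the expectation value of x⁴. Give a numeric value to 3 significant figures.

⟨x⁴⟩ = ∫ x⁴·|φ|² dx / ∫|φ|² dx (integrals over the domain).
φ is even, so ∫ over [−a, a] = 2∫₀ᵃ with φ = 1 − x/a there: ∫₀ᵃ (1 − x/a)² dx = a/3, ∫₀ᵃ x²(1 − x/a)² dx = a³/30, ∫₀ᵃ x⁴(1 − x/a)² dx = a⁵/105.
State is unnormalized: ∫|φ|² dx = 0.53533, and ∫φ*·x⁴·φ dx = 0.0063594, so ⟨x⁴⟩ = 0.0063594 / 0.53533.
⟨x⁴⟩ = 0.011879.

0.0119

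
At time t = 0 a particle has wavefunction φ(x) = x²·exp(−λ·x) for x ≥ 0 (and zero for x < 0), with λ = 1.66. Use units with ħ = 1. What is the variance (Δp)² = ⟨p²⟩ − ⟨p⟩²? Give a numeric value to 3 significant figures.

0.919

Compute ⟨p⟩ and ⟨p²⟩ separately; (Δp)² = ⟨p²⟩ − ⟨p⟩².
Differentiate x²·exp(−λ·x) with the product rule; every integrand then reduces to terms xʲ·e^(−2λx) on [0, ∞), with ∫₀^∞ xʲ·e^(−2λx) dx = j!/(2λ)^(j+1).
Normalization: ∫|φ|² dx = 0.059501.
⟨p⟩ = 0.0000 and ⟨p²⟩ = 0.91853.
(Δp)² = 0.91853 − (0.0000)² = 0.91853.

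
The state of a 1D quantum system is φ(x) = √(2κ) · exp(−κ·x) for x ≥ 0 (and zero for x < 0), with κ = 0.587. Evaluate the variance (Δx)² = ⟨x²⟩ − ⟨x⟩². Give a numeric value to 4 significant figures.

Compute ⟨x⟩ and ⟨x²⟩ separately, then (Δx)² = ⟨x²⟩ − ⟨x⟩².
Every integrand reduces to terms xʲ·e^(−2κx) on [0, ∞); use ∫₀^∞ xʲ·e^(−2κx) dx = j!/(2κ)^(j+1).
⟨x⟩ = 0.85179 and ⟨x²⟩ = 1.4511.
(Δx)² = 1.4511 − (0.85179)² = 0.72554.

0.7255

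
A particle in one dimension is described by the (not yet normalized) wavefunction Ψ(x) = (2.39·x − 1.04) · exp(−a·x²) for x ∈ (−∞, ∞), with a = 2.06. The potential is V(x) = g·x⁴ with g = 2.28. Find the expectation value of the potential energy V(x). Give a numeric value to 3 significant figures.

⟨V⟩ = ∫ V(x)·|Ψ|² dx / ∫|Ψ|² dx.
Expand each integrand as polynomial × e^(−2ax²) and use ∫x^(2j)·e^(−2ax²) dx = (2j−1)!!/(4a)^j · √(π/(2a)), odd powers → 0; here √(π/(2a)) = 0.87323.
State is unnormalized: ∫|Ψ|² dx = 1.5498, and ∫Ψ*·V(x)·Ψ dx = 0.40005, so ⟨V⟩ = 0.40005 / 1.5498.
⟨V⟩ = 0.25813.

0.258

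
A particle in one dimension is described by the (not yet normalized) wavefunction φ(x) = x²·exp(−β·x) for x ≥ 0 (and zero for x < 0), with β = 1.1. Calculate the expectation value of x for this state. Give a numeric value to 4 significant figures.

2.273

⟨x⟩ = ∫ x·|φ|² dx / ∫|φ|² dx (integrals over the domain).
Every integrand reduces to terms xʲ·e^(−2βx) on [0, ∞); use ∫₀^∞ xʲ·e^(−2βx) dx = j!/(2β)^(j+1).
State is unnormalized: ∫|φ|² dx = 0.46569, and ∫φ*·x·φ dx = 1.0584, so ⟨x⟩ = 1.0584 / 0.46569.
⟨x⟩ = 2.2727.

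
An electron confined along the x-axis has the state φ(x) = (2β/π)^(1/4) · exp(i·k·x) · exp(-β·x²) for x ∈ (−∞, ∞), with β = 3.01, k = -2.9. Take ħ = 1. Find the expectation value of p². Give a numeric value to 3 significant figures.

11.4

p² φ = −ħ² d²φ/dx²; ⟨p²⟩ = −ħ² ∫ φ*·φ'' dx.
Gaussian moments: ∫x^(2j)·e^(−2βx²) dx = (2j−1)!!/(4β)^j · √(π/(2β)), odd powers integrate to 0; here √(π/(2β)) = 0.72240. Derivatives: φ′ = (ik − 2βx)·φ, φ″ = ((ik − 2βx)² − 2β)·φ; the odd-in-x pieces drop out.
⟨p²⟩ = 11.420.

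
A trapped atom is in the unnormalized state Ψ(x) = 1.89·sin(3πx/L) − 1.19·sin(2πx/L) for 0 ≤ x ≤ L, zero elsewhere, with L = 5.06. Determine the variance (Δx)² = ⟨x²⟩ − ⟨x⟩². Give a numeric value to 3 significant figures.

Compute ⟨x⟩ and ⟨x²⟩ separately, then (Δx)² = ⟨x²⟩ − ⟨x⟩².
On 0 ≤ x ≤ L (j ≠ l): ∫sin²(jπx/L) dx = L/2, ∫sin(jπx/L)·sin(lπx/L) dx = 0; diagonal moments ∫x·sin²(jπx/L) dx = L²/4, ∫x²·sin²(jπx/L) dx = L³·(1/6 − 1/(4j²π²)); cross terms ∫x·sin(jπx/L)·sin(lπx/L) dx = 0 for j + l even and −4jlL²/(π²(j² − l²)²) for j + l odd, ∫x²·sin(jπx/L)·sin(lπx/L) dx = (−1)^(j+l)·4jlL³/(π²(j² − l²)²); higher powers the same way via product-to-sum and parts.
Normalization: ∫|Ψ|² dx = 12.620.
⟨x⟩ = 3.4177 and ⟨x²⟩ = 12.831.
(Δx)² = 12.831 − (3.4177)² = 1.1504.

1.15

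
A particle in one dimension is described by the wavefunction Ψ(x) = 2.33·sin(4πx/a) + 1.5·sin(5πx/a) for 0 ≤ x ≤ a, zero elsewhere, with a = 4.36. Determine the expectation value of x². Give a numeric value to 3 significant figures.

⟨x²⟩ = ∫ x²·|Ψ|² dx / ∫|Ψ|² dx (integrals over the domain).
On 0 ≤ x ≤ a (j ≠ l): ∫sin²(jπx/a) dx = a/2, ∫sin(jπx/a)·sin(lπx/a) dx = 0; diagonal moments ∫x·sin²(jπx/a) dx = a²/4, ∫x²·sin²(jπx/a) dx = a³·(1/6 − 1/(4j²π²)); cross terms ∫x·sin(jπx/a)·sin(lπx/a) dx = 0 for j + l even and −4jla²/(π²(j² − l²)²) for j + l odd, ∫x²·sin(jπx/a)·sin(lπx/a) dx = (−1)^(j+l)·4jla³/(π²(j² − l²)²); higher powers the same way via product-to-sum and parts.
State is unnormalized: ∫|Ψ|² dx = 16.740, and ∫Ψ*·x²·Ψ dx = 47.197, so ⟨x²⟩ = 47.197 / 16.740.
⟨x²⟩ = 2.8194.

2.82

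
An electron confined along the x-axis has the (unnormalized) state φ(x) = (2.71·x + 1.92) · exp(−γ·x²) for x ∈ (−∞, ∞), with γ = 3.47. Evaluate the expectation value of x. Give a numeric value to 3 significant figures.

0.178

⟨x⟩ = ∫ x·|φ|² dx / ∫|φ|² dx (integrals over the domain).
Expand each integrand as polynomial × e^(−2γx²) and use ∫x^(2j)·e^(−2γx²) dx = (2j−1)!!/(4γ)^j · √(π/(2γ)), odd powers → 0; here √(π/(2γ)) = 0.67281.
State is unnormalized: ∫|φ|² dx = 2.8363, and ∫φ*·x·φ dx = 0.50444, so ⟨x⟩ = 0.50444 / 2.8363.
⟨x⟩ = 0.17785.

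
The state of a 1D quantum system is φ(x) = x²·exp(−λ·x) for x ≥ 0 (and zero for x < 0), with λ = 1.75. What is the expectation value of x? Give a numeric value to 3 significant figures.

1.43

⟨x⟩ = ∫ x·|φ|² dx / ∫|φ|² dx (integrals over the domain).
Every integrand reduces to terms xʲ·e^(−2λx) on [0, ∞); use ∫₀^∞ xʲ·e^(−2λx) dx = j!/(2λ)^(j+1).
State is unnormalized: ∫|φ|² dx = 0.045695, and ∫φ*·x·φ dx = 0.065279, so ⟨x⟩ = 0.065279 / 0.045695.
⟨x⟩ = 1.4286.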